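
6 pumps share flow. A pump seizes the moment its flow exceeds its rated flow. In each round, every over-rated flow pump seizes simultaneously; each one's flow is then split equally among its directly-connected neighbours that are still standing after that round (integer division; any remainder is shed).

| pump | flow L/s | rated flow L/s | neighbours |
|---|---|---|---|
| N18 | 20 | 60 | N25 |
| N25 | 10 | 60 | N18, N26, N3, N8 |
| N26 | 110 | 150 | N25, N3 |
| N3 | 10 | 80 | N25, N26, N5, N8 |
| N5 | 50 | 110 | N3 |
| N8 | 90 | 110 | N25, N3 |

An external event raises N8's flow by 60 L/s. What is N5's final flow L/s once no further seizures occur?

92

Round 1 — N8 at 150 > 110. N8 seizes.
  N8 sheds 150 L/s to N25, N3: 75 each.
    N25: 10+75 = 85 > 60
    N3: 10+75 = 85 > 80
Round 2 — N25, N3 seize.
  N25 sheds 85 L/s to N18, N26: 42 each (1 lost).
    N18: 20+42 = 62 > 60
    N26: 110+42 = 152 > 150
  N3 sheds 85 L/s to N26, N5: 42 each (1 lost).
    N26: 152+42 = 194 > 150
    N5: 50+42 = 92 ≤ 110
Round 3 — N18, N26 seize.
  N18 sheds 62 L/s: no online neighbours, lost.
  N26 sheds 194 L/s: no online neighbours, lost.
No further seizures.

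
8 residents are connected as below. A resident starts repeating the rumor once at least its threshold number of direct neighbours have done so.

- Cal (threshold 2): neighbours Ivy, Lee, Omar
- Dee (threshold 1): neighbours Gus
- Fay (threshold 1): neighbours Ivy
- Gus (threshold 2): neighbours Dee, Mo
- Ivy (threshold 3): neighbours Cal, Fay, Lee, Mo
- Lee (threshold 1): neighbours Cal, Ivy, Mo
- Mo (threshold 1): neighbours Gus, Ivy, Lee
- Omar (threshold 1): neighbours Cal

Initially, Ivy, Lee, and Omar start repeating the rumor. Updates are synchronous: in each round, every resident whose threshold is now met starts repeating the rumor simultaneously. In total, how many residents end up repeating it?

Round 1 — Ivy, Lee, Omar start repeating the rumor (initial).
Round 2 — checking thresholds:
  Cal: 3 of 3 neighbours ≥ 2, starts repeating the rumor.
  Fay: 1 of 1 neighbours ≥ 1, starts repeating the rumor.
  Mo: 2 of 3 neighbours ≥ 1, starts repeating the rumor.
Round 3 — no new spreads; cascade stops.

6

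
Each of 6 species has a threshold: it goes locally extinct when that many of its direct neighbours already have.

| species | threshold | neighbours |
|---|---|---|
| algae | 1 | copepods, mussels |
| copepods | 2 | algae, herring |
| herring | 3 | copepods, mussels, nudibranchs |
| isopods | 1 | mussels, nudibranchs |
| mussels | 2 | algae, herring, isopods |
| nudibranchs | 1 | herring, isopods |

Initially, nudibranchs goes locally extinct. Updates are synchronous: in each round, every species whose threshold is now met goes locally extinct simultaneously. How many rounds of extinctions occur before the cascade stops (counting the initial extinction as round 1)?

2

Round 1 — nudibranchs goes locally extinct (initial).
Round 2 — checking thresholds:
  herring: 1 of 3 neighbours < 3, holds.
  isopods: 1 of 2 neighbours ≥ 1, goes locally extinct.
Round 3 — no new extinctions; cascade stops.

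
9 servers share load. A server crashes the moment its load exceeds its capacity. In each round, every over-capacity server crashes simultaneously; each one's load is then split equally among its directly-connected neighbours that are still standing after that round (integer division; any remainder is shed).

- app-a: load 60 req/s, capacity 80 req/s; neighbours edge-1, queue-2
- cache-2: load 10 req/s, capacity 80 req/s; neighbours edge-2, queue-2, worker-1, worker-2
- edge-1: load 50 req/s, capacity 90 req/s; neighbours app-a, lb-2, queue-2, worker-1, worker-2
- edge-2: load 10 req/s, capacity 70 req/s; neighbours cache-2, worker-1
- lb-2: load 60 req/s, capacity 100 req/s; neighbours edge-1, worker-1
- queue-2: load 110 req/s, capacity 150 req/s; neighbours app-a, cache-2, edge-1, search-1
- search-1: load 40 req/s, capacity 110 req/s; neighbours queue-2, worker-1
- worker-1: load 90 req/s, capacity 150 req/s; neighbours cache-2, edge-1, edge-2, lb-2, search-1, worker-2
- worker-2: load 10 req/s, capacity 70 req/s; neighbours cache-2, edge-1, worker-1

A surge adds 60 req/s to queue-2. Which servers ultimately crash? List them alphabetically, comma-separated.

app-a, edge-1, queue-2

Round 1 — queue-2 at 170 > 150. queue-2 crashes.
  queue-2 sheds 170 req/s to app-a, cache-2, edge-1, search-1: 42 each (2 lost).
    app-a: 60+42 = 102 > 80
    cache-2: 10+42 = 52 ≤ 80
    edge-1: 50+42 = 92 > 90
    search-1: 40+42 = 82 ≤ 110
Round 2 — app-a, edge-1 crash.
  app-a sheds 102 req/s: no online neighbours, lost.
  edge-1 sheds 92 req/s to lb-2, worker-1, worker-2: 30 each (2 lost).
    lb-2: 60+30 = 90 ≤ 100
    worker-1: 90+30 = 120 ≤ 150
    worker-2: 10+30 = 40 ≤ 70
No further crashes.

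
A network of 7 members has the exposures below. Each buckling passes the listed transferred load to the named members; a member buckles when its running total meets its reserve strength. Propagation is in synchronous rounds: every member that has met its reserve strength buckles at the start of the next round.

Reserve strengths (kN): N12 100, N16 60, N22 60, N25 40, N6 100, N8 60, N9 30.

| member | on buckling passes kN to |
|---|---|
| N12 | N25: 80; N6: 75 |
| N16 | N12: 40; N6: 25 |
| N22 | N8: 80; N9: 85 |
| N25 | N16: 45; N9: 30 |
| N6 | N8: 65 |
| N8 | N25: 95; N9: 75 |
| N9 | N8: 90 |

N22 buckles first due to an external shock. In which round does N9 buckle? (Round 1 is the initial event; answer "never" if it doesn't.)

2

Round 1 — N22 buckles (initial).
  N8: +80 → 80 ≥ 60
  N9: +85 → 85 ≥ 30
Round 2 — N8, N9 buckle.
  N25: +95 → 95 ≥ 40
Round 3 — N25 buckles.
  N16: +45 → 45 < 60
No further bucklings.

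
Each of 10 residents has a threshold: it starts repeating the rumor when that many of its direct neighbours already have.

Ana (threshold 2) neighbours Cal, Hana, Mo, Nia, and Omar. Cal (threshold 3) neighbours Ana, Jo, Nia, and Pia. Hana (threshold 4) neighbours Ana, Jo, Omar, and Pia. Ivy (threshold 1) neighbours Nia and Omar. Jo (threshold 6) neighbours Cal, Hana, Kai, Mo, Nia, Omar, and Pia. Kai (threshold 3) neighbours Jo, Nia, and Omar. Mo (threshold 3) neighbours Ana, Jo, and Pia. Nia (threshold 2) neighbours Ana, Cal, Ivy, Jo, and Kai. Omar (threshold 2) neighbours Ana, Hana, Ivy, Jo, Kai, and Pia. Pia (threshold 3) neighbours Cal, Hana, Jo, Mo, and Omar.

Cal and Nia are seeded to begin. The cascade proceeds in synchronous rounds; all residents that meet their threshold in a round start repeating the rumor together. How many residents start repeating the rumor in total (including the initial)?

5

Round 1 — Cal, Nia start repeating the rumor (initial).
Round 2 — checking thresholds:
  Ana: 2 of 5 neighbours ≥ 2, starts repeating the rumor.
  Ivy: 1 of 2 neighbours ≥ 1, starts repeating the rumor.
  Jo: 2 of 7 neighbours < 6, holds.
  Kai: 1 of 3 neighbours < 3, holds.
  Pia: 1 of 5 neighbours < 3, holds.
Round 3 — checking thresholds:
  Hana: 1 of 4 neighbours < 4, holds.
  Jo: 2 of 7 neighbours < 6, holds.
  Kai: 1 of 3 neighbours < 3, holds.
  Mo: 1 of 3 neighbours < 3, holds.
  Omar: 2 of 6 neighbours ≥ 2, starts repeating the rumor.
  Pia: 1 of 5 neighbours < 3, holds.
Round 4 — no new spreads; cascade stops.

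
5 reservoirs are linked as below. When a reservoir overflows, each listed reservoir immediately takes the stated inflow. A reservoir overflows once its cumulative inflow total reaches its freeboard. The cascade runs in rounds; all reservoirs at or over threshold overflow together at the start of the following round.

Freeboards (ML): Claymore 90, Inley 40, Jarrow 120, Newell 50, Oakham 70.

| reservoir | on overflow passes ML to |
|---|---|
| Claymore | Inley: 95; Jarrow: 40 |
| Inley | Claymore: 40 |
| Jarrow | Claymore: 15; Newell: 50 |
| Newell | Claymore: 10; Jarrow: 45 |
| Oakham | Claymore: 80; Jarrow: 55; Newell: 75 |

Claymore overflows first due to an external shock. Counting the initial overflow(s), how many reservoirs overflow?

Round 1 — Claymore overflows (initial).
  Inley: +95 → 95 ≥ 40
  Jarrow: +40 → 40 < 120
Round 2 — Inley overflows.
No further overflows.

2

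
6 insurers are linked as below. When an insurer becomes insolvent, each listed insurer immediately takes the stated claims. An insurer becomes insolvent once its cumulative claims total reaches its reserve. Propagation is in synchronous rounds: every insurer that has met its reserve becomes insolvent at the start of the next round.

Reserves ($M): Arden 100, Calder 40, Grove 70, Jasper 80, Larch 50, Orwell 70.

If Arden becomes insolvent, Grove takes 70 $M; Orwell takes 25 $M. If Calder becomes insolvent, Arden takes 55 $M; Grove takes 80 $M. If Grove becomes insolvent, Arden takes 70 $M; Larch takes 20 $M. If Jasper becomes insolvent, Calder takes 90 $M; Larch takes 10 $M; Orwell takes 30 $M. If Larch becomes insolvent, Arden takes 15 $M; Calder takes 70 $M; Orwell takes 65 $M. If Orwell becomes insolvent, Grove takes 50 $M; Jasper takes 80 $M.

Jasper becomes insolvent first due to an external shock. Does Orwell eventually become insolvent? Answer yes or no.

no

Round 1 — Jasper becomes insolvent (initial).
  Calder: +90 → 90 ≥ 40
  Larch: +10 → 10 < 50
  Orwell: +30 → 30 < 70
Round 2 — Calder becomes insolvent.
  Arden: +55 → 55 < 100
  Grove: +80 → 80 ≥ 70
Round 3 — Grove becomes insolvent.
  Arden: +70 → 125 ≥ 100
  Larch: +20 → 30 < 50
Round 4 — Arden becomes insolvent.
  Orwell: +25 → 55 < 70
No further insolvencies.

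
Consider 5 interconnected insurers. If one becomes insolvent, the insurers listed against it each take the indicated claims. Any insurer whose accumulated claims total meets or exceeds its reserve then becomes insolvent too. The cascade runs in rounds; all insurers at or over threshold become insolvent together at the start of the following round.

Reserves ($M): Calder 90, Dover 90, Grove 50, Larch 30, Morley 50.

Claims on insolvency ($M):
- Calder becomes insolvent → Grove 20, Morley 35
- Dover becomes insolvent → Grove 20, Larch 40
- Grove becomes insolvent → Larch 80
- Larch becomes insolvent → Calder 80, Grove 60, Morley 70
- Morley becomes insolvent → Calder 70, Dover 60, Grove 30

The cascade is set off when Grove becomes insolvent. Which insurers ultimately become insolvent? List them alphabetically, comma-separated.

Calder, Grove, Larch, Morley

Round 1 — Grove becomes insolvent (initial).
  Larch: +80 → 80 ≥ 30
Round 2 — Larch becomes insolvent.
  Calder: +80 → 80 < 90
  Morley: +70 → 70 ≥ 50
Round 3 — Morley becomes insolvent.
  Calder: +70 → 150 ≥ 90
  Dover: +60 → 60 < 90
Round 4 — Calder becomes insolvent.
No further insolvencies.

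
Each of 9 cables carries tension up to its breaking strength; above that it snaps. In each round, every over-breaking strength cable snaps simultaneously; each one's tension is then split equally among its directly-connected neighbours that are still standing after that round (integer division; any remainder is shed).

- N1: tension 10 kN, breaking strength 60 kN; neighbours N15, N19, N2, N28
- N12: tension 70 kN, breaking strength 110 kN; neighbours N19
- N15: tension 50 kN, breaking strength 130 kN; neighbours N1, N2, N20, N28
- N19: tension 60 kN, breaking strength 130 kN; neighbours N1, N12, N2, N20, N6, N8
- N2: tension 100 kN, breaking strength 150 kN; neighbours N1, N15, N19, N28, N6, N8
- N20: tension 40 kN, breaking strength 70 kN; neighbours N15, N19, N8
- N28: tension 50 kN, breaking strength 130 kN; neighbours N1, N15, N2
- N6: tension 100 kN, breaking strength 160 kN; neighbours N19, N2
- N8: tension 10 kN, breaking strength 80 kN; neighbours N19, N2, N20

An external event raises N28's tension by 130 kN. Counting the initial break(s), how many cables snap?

8

Round 1 — N28 at 180 > 130. N28 snaps.
  N28 sheds 180 kN to N1, N15, N2: 60 each.
    N1: 10+60 = 70 > 60
    N15: 50+60 = 110 ≤ 130
    N2: 100+60 = 160 > 150
Round 2 — N1, N2 snap.
  N1 sheds 70 kN to N15, N19: 35 each.
    N15: 110+35 = 145 > 130
    N19: 60+35 = 95 ≤ 130
  N2 sheds 160 kN to N15, N19, N6, N8: 40 each.
    N15: 145+40 = 185 > 130
    N19: 95+40 = 135 > 130
    N6: 100+40 = 140 ≤ 160
    N8: 10+40 = 50 ≤ 80
Round 3 — N15, N19 snap.
  N15 sheds 185 kN to N20: 185 each.
    N20: 40+185 = 225 > 70
  N19 sheds 135 kN to N12, N20, N6, N8: 33 each (3 lost).
    N12: 70+33 = 103 ≤ 110
    N20: 225+33 = 258 > 70
    N6: 140+33 = 173 > 160
    N8: 50+33 = 83 > 80
Round 4 — N20, N6, N8 snap.
  N20 sheds 258 kN: no online neighbours, lost.
  N6 sheds 173 kN: no online neighbours, lost.
  N8 sheds 83 kN: no online neighbours, lost.
No further breaks.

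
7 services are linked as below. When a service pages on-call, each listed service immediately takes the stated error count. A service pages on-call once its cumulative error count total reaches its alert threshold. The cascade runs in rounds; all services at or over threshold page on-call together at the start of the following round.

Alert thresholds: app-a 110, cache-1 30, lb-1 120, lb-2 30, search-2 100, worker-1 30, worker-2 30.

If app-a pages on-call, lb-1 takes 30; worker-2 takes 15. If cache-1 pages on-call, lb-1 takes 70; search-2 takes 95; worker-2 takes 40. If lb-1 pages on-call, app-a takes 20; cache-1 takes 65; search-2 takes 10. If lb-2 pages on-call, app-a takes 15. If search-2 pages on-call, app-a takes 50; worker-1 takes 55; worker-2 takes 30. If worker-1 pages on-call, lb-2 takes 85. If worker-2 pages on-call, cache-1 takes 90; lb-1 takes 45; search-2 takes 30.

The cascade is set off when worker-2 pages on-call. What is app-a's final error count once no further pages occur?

Round 1 — worker-2 pages on-call (initial).
  cache-1: +90 → 90 ≥ 30
  lb-1: +45 → 45 < 120
  search-2: +30 → 30 < 100
Round 2 — cache-1 pages on-call.
  lb-1: +70 → 115 < 120
  search-2: +95 → 125 ≥ 100
Round 3 — search-2 pages on-call.
  app-a: +50 → 50 < 110
  worker-1: +55 → 55 ≥ 30
Round 4 — worker-1 pages on-call.
  lb-2: +85 → 85 ≥ 30
Round 5 — lb-2 pages on-call.
  app-a: +15 → 65 < 110
No further pages.

65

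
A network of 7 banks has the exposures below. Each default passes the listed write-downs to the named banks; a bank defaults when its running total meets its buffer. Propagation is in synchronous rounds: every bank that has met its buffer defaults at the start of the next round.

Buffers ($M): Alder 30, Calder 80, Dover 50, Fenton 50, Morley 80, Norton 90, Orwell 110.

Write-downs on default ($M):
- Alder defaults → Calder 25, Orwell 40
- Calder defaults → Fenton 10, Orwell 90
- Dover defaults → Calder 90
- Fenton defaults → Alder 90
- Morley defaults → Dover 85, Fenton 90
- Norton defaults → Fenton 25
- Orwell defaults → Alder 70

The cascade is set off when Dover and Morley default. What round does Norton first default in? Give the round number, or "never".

Round 1 — Dover, Morley default (initial).
  Calder: +90 → 90 ≥ 80
  Fenton: +90 → 90 ≥ 50
Round 2 — Calder, Fenton default.
  Alder: +90 → 90 ≥ 30
  Orwell: +90 → 90 < 110
Round 3 — Alder defaults.
  Orwell: +40 → 130 ≥ 110
Round 4 — Orwell defaults.
No further defaults.

never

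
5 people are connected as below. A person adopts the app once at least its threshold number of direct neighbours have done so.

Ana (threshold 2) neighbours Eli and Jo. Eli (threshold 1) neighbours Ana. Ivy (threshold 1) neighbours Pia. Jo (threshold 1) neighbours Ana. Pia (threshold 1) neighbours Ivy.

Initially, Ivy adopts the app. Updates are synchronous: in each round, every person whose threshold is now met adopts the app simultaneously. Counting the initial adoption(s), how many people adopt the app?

2

Round 1 — Ivy adopts the app (initial).
Round 2 — checking thresholds:
  Pia: 1 of 1 neighbours ≥ 1, adopts the app.
Round 3 — no new adoptions; cascade stops.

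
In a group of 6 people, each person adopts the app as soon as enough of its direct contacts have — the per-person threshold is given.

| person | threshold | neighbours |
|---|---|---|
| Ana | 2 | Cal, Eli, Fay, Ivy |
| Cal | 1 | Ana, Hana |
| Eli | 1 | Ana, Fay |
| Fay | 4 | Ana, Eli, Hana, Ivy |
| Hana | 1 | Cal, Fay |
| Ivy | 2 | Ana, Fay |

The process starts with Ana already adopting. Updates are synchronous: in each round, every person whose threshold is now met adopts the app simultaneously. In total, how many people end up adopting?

Round 1 — Ana adopts the app (initial).
Round 2 — checking thresholds:
  Cal: 1 of 2 neighbours ≥ 1, adopts the app.
  Eli: 1 of 2 neighbours ≥ 1, adopts the app.
  Fay: 1 of 4 neighbours < 4, below threshold.
  Ivy: 1 of 2 neighbours < 2, below threshold.
Round 3 — checking thresholds:
  Fay: 2 of 4 neighbours < 4, below threshold.
  Hana: 1 of 2 neighbours ≥ 1, adopts the app.
  Ivy: 1 of 2 neighbours < 2, below threshold.
Round 4 — no new adoptions; cascade stops.

4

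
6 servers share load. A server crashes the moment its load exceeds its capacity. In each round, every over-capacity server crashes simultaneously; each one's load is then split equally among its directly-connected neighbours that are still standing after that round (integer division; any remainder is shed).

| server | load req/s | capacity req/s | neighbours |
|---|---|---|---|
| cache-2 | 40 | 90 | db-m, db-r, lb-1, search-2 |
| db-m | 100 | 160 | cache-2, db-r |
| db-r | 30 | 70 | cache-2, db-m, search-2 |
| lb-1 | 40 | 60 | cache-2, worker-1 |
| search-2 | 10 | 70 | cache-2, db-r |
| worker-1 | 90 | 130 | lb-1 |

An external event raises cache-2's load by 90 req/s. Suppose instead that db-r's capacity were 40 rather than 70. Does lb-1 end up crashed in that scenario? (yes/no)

yes

With db-r's capacity at 40:
Round 1 — cache-2 at 130 > 90. cache-2 crashes.
  cache-2 sheds 130 req/s to db-m, db-r, lb-1, search-2: 32 each (2 lost).
    db-m: 100+32 = 132 ≤ 160
    db-r: 30+32 = 62 > 40
    lb-1: 40+32 = 72 > 60
    search-2: 10+32 = 42 ≤ 70
Round 2 — db-r, lb-1 crash.
  db-r sheds 62 req/s to db-m, search-2: 31 each.
    db-m: 132+31 = 163 > 160
    search-2: 42+31 = 73 > 70
  lb-1 sheds 72 req/s to worker-1: 72 each.
    worker-1: 90+72 = 162 > 130
Round 3 — db-m, search-2, worker-1 crash.
  db-m sheds 163 req/s: no online neighbours, lost.
  search-2 sheds 73 req/s: no online neighbours, lost.
  worker-1 sheds 162 req/s: no online neighbours, lost.
No further crashes.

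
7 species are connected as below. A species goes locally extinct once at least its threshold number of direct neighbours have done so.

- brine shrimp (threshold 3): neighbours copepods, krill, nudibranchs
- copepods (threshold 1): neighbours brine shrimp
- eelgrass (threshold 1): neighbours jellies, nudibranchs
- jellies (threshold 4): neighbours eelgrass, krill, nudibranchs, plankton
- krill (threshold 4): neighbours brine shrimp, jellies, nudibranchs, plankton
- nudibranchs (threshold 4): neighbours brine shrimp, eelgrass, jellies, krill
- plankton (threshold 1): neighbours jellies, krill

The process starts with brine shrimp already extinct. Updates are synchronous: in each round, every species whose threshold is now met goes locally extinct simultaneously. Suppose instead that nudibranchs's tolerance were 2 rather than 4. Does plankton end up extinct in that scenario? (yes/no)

With nudibranchs's tolerance at 2:
Round 1 — brine shrimp goes locally extinct (initial).
Round 2 — checking thresholds:
  copepods: 1 of 1 neighbours ≥ 1, goes locally extinct.
  krill: 1 of 4 neighbours < 4, holds.
  nudibranchs: 1 of 4 neighbours < 2, holds.
Round 3 — no new extinctions; cascade stops.

no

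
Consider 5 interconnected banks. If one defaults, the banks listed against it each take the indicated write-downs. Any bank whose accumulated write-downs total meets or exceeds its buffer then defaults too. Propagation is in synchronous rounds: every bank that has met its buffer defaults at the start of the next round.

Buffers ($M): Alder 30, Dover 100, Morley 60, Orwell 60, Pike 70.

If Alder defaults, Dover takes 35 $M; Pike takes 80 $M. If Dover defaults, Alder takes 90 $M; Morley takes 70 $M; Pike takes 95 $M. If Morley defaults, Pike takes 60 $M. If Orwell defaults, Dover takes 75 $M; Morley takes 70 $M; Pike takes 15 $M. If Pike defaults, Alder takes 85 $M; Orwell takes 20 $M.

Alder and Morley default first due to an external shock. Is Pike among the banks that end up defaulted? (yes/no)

Round 1 — Alder, Morley default (initial).
  Dover: +35 → 35 < 100
  Pike: +80+60 → 140 ≥ 70
Round 2 — Pike defaults.
  Orwell: +20 → 20 < 60
No further defaults.

yes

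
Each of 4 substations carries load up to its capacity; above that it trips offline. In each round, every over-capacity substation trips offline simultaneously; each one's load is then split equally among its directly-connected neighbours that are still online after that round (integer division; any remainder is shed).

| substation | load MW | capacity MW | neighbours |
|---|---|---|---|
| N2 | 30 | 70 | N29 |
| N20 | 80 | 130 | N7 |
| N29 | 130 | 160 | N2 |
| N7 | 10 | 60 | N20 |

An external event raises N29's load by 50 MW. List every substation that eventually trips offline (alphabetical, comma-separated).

N2, N29

Round 1 — N29 at 180 > 160. N29 trips offline.
  N29 sheds 180 MW to N2: 180 each.
    N2: 30+180 = 210 > 70
Round 2 — N2 trips offline.
  N2 sheds 210 MW: no online neighbours, lost.
No further trips.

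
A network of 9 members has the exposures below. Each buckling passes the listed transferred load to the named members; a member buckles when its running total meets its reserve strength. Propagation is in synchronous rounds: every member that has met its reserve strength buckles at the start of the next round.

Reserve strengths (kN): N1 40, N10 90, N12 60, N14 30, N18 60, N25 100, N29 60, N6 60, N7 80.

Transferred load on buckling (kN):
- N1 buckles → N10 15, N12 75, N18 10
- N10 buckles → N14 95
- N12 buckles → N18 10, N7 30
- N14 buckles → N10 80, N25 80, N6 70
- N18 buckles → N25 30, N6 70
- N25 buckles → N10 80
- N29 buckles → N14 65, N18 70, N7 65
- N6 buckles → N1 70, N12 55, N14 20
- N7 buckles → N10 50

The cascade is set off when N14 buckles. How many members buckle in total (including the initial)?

Round 1 — N14 buckles (initial).
  N10: +80 → 80 < 90
  N25: +80 → 80 < 100
  N6: +70 → 70 ≥ 60
Round 2 — N6 buckles.
  N1: +70 → 70 ≥ 40
  N12: +55 → 55 < 60
Round 3 — N1 buckles.
  N10: +15 → 95 ≥ 90
  N12: +75 → 130 ≥ 60
  N18: +10 → 10 < 60
Round 4 — N10, N12 buckle.
  N18: +10 → 20 < 60
  N7: +30 → 30 < 80
No further bucklings.

5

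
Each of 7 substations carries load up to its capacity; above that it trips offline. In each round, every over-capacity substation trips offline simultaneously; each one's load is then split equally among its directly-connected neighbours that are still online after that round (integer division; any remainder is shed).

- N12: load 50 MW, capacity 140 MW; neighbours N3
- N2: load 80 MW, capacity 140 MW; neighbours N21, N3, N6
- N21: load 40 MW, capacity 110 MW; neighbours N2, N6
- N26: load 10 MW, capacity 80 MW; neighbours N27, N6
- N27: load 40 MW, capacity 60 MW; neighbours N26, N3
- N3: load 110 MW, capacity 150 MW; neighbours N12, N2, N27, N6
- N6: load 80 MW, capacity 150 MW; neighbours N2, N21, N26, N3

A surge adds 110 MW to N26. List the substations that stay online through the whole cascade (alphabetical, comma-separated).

Round 1 — N26 at 120 > 80. N26 trips offline.
  N26 sheds 120 MW to N27, N6: 60 each.
    N27: 40+60 = 100 > 60
    N6: 80+60 = 140 ≤ 150
Round 2 — N27 trips offline.
  N27 sheds 100 MW to N3: 100 each.
    N3: 110+100 = 210 > 150
Round 3 — N3 trips offline.
  N3 sheds 210 MW to N12, N2, N6: 70 each.
    N12: 50+70 = 120 ≤ 140
    N2: 80+70 = 150 > 140
    N6: 140+70 = 210 > 150
Round 4 — N2, N6 trip offline.
  N2 sheds 150 MW to N21: 150 each.
    N21: 40+150 = 190 > 110
  N6 sheds 210 MW to N21: 210 each.
    N21: 190+210 = 400 > 110
Round 5 — N21 trips offline.
  N21 sheds 400 MW: no online neighbours, lost.
No further trips.

N12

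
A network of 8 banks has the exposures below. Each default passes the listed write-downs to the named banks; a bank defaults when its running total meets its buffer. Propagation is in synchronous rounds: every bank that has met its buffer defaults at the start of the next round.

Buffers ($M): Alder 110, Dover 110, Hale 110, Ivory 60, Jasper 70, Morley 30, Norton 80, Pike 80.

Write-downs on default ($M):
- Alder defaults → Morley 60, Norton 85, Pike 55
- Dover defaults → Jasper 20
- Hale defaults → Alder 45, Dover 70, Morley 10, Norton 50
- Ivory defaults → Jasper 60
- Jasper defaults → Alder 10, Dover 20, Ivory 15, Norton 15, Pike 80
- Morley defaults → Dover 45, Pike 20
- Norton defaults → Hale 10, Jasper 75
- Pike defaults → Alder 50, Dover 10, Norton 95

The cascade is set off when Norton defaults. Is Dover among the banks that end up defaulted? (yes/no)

Round 1 — Norton defaults (initial).
  Hale: +10 → 10 < 110
  Jasper: +75 → 75 ≥ 70
Round 2 — Jasper defaults.
  Alder: +10 → 10 < 110
  Dover: +20 → 20 < 110
  Ivory: +15 → 15 < 60
  Pike: +80 → 80 ≥ 80
Round 3 — Pike defaults.
  Alder: +50 → 60 < 110
  Dover: +10 → 30 < 110
No further defaults.

no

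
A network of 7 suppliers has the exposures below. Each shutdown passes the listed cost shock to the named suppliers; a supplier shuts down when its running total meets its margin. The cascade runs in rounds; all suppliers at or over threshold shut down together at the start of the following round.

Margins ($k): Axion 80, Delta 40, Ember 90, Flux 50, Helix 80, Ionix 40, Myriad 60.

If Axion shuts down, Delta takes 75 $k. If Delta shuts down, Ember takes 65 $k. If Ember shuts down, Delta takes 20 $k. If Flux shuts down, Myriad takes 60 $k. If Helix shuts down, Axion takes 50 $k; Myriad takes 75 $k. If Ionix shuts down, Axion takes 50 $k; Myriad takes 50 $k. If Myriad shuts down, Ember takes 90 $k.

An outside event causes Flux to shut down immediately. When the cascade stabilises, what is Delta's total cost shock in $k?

Round 1 — Flux shuts down (initial).
  Myriad: +60 → 60 ≥ 60
Round 2 — Myriad shuts down.
  Ember: +90 → 90 ≥ 90
Round 3 — Ember shuts down.
  Delta: +20 → 20 < 40
No further shutdowns.

20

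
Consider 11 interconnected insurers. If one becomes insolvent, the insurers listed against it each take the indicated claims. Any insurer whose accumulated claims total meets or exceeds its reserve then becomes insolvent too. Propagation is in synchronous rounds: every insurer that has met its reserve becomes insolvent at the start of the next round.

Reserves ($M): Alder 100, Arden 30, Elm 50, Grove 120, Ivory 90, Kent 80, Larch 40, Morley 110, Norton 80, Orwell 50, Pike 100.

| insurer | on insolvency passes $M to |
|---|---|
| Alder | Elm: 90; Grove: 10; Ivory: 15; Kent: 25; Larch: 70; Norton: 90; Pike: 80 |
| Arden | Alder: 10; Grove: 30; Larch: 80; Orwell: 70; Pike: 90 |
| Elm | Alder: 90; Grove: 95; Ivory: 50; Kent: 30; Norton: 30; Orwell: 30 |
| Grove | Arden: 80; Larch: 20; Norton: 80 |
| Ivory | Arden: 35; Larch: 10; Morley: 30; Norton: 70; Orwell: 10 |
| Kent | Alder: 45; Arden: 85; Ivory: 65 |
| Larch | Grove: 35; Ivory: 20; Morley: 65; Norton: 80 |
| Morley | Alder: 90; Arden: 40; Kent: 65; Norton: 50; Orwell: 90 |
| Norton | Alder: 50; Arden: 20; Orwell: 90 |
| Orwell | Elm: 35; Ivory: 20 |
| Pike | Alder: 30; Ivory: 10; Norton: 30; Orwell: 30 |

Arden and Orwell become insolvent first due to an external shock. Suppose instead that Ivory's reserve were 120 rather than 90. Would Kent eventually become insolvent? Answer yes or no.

With Ivory's reserve at 120:
Round 1 — Arden, Orwell become insolvent (initial).
  Alder: +10 → 10 < 100
  Elm: +35 → 35 < 50
  Grove: +30 → 30 < 120
  Ivory: +20 → 20 < 120
  Larch: +80 → 80 ≥ 40
  Pike: +90 → 90 < 100
Round 2 — Larch becomes insolvent.
  Grove: +35 → 65 < 120
  Ivory: +20 → 40 < 120
  Morley: +65 → 65 < 110
  Norton: +80 → 80 ≥ 80
Round 3 — Norton becomes insolvent.
  Alder: +50 → 60 < 100
No further insolvencies.

no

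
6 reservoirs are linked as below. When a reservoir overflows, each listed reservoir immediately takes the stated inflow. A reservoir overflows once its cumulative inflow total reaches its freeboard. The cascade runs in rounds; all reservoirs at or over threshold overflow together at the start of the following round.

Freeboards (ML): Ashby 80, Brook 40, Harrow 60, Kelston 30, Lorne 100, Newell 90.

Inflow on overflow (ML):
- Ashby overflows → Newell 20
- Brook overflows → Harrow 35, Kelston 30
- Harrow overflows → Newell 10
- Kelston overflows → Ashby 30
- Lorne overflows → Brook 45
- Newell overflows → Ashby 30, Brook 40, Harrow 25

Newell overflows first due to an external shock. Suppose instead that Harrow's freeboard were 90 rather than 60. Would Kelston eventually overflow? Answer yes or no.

yes

With Harrow's freeboard at 90:
Round 1 — Newell overflows (initial).
  Ashby: +30 → 30 < 80
  Brook: +40 → 40 ≥ 40
  Harrow: +25 → 25 < 90
Round 2 — Brook overflows.
  Harrow: +35 → 60 < 90
  Kelston: +30 → 30 ≥ 30
Round 3 — Kelston overflows.
  Ashby: +30 → 60 < 80
No further overflows.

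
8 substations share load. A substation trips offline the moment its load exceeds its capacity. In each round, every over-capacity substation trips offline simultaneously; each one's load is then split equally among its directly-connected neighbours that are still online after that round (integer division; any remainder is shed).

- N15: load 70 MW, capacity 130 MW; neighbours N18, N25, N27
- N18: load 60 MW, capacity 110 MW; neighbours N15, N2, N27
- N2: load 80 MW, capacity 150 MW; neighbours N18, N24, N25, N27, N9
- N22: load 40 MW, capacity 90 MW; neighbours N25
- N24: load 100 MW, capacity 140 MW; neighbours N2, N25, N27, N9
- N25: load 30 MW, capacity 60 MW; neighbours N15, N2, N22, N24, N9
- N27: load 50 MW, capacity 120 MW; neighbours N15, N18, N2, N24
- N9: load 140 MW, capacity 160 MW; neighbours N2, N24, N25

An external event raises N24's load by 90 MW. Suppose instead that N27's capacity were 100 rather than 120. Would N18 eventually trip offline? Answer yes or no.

With N27's capacity at 100:
Round 1 — N24 at 190 > 140. N24 trips offline.
  N24 sheds 190 MW to N2, N25, N27, N9: 47 each (2 lost).
    N2: 80+47 = 127 ≤ 150
    N25: 30+47 = 77 > 60
    N27: 50+47 = 97 ≤ 100
    N9: 140+47 = 187 > 160
Round 2 — N25, N9 trip offline.
  N25 sheds 77 MW to N15, N2, N22: 25 each (2 lost).
    N15: 70+25 = 95 ≤ 130
    N2: 127+25 = 152 > 150
    N22: 40+25 = 65 ≤ 90
  N9 sheds 187 MW to N2: 187 each.
    N2: 152+187 = 339 > 150
Round 3 — N2 trips offline.
  N2 sheds 339 MW to N18, N27: 169 each (1 lost).
    N18: 60+169 = 229 > 110
    N27: 97+169 = 266 > 100
Round 4 — N18, N27 trip offline.
  N18 sheds 229 MW to N15: 229 each.
    N15: 95+229 = 324 > 130
  N27 sheds 266 MW to N15: 266 each.
    N15: 324+266 = 590 > 130
Round 5 — N15 trips offline.
  N15 sheds 590 MW: no online neighbours, lost.
No further trips.

yes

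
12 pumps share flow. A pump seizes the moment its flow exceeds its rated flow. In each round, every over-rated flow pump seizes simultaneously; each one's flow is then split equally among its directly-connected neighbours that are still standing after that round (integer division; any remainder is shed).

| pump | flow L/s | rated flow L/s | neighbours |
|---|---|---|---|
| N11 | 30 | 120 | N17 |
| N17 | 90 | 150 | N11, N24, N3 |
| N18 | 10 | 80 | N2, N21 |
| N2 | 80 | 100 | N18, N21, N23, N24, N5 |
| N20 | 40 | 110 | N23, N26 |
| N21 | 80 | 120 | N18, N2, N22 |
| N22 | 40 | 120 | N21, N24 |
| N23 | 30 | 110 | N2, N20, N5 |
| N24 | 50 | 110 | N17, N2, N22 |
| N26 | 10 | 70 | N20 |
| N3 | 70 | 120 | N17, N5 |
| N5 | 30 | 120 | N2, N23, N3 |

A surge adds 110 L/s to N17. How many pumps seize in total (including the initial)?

11

Round 1 — N17 at 200 > 150. N17 seizes.
  N17 sheds 200 L/s to N11, N24, N3: 66 each (2 lost).
    N11: 30+66 = 96 ≤ 120
    N24: 50+66 = 116 > 110
    N3: 70+66 = 136 > 120
Round 2 — N24, N3 seize.
  N24 sheds 116 L/s to N2, N22: 58 each.
    N2: 80+58 = 138 > 100
    N22: 40+58 = 98 ≤ 120
  N3 sheds 136 L/s to N5: 136 each.
    N5: 30+136 = 166 > 120
Round 3 — N2, N5 seize.
  N2 sheds 138 L/s to N18, N21, N23: 46 each.
    N18: 10+46 = 56 ≤ 80
    N21: 80+46 = 126 > 120
    N23: 30+46 = 76 ≤ 110
  N5 sheds 166 L/s to N23: 166 each.
    N23: 76+166 = 242 > 110
Round 4 — N21, N23 seize.
  N21 sheds 126 L/s to N18, N22: 63 each.
    N18: 56+63 = 119 > 80
    N22: 98+63 = 161 > 120
  N23 sheds 242 L/s to N20: 242 each.
    N20: 40+242 = 282 > 110
Round 5 — N18, N20, N22 seize.
  N18 sheds 119 L/s: no online neighbours, lost.
  N20 sheds 282 L/s to N26: 282 each.
    N26: 10+282 = 292 > 70
  N22 sheds 161 L/s: no online neighbours, lost.
Round 6 — N26 seizes.
  N26 sheds 292 L/s: no online neighbours, lost.
No further seizures.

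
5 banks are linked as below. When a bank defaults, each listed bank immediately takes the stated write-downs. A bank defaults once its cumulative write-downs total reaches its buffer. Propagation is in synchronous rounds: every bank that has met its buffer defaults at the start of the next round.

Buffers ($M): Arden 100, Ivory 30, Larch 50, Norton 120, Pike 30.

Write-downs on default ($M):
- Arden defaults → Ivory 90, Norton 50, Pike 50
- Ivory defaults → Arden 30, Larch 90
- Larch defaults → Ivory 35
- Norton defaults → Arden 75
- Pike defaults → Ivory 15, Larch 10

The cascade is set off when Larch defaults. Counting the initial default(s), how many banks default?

Round 1 — Larch defaults (initial).
  Ivory: +35 → 35 ≥ 30
Round 2 — Ivory defaults.
  Arden: +30 → 30 < 100
No further defaults.

2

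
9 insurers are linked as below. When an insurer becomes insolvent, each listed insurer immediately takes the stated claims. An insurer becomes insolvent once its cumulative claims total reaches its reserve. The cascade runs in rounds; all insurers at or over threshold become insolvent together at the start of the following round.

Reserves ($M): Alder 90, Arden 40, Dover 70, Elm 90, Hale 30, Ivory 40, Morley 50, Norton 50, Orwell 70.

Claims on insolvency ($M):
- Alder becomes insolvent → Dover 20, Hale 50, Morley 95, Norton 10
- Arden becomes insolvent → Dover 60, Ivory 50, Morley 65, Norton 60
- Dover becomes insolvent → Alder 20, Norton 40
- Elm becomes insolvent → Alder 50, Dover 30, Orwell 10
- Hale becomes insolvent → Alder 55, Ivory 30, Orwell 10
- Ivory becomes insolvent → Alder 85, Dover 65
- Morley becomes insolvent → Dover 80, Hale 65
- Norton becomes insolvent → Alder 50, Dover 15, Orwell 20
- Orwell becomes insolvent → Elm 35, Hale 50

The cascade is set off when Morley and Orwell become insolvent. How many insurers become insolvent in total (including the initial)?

Round 1 — Morley, Orwell become insolvent (initial).
  Dover: +80 → 80 ≥ 70
  Elm: +35 → 35 < 90
  Hale: +65+50 → 115 ≥ 30
Round 2 — Dover, Hale become insolvent.
  Alder: +20+55 → 75 < 90
  Ivory: +30 → 30 < 40
  Norton: +40 → 40 < 50
No further insolvencies.

4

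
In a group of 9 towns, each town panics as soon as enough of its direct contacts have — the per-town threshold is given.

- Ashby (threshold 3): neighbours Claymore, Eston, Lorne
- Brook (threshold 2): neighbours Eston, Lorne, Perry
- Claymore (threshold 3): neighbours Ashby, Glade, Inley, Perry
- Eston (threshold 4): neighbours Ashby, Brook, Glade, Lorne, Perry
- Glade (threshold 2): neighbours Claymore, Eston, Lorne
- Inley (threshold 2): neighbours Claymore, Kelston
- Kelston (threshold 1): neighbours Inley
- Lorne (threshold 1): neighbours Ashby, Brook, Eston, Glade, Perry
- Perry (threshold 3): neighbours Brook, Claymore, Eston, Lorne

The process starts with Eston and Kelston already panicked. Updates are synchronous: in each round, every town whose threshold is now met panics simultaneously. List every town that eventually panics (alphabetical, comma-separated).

Brook, Eston, Glade, Kelston, Lorne, Perry

Round 1 — Eston, Kelston panic (initial).
Round 2 — checking thresholds:
  Ashby: 1 of 3 neighbours < 3, below threshold.
  Brook: 1 of 3 neighbours < 2, below threshold.
  Glade: 1 of 3 neighbours < 2, below threshold.
  Inley: 1 of 2 neighbours < 2, below threshold.
  Lorne: 1 of 5 neighbours ≥ 1, panics.
  Perry: 1 of 4 neighbours < 3, below threshold.
Round 3 — checking thresholds:
  Ashby: 2 of 3 neighbours < 3, below threshold.
  Brook: 2 of 3 neighbours ≥ 2, panics.
  Glade: 2 of 3 neighbours ≥ 2, panics.
  Inley: 1 of 2 neighbours < 2, below threshold.
  Perry: 2 of 4 neighbours < 3, below threshold.
Round 4 — checking thresholds:
  Ashby: 2 of 3 neighbours < 3, below threshold.
  Claymore: 1 of 4 neighbours < 3, below threshold.
  Inley: 1 of 2 neighbours < 2, below threshold.
  Perry: 3 of 4 neighbours ≥ 3, panics.
Round 5 — no new panics; cascade stops.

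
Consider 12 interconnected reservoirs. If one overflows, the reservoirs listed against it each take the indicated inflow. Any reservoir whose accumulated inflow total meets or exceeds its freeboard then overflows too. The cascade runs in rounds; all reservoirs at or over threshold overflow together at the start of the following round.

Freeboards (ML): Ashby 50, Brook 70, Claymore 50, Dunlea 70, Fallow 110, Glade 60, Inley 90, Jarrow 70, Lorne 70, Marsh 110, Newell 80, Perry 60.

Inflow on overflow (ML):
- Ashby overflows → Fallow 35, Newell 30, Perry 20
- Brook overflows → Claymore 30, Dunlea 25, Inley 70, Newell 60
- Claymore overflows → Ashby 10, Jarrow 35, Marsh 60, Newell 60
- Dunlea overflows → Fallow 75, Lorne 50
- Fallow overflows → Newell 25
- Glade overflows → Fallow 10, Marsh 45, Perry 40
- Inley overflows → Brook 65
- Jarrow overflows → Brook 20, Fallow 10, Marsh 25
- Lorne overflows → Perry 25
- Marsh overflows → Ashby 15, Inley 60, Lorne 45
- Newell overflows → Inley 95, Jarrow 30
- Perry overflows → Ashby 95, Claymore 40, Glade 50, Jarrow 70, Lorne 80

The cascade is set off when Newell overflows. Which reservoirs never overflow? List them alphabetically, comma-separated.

Round 1 — Newell overflows (initial).
  Inley: +95 → 95 ≥ 90
  Jarrow: +30 → 30 < 70
Round 2 — Inley overflows.
  Brook: +65 → 65 < 70
No further overflows.

Ashby, Brook, Claymore, Dunlea, Fallow, Glade, Jarrow, Lorne, Marsh, Perry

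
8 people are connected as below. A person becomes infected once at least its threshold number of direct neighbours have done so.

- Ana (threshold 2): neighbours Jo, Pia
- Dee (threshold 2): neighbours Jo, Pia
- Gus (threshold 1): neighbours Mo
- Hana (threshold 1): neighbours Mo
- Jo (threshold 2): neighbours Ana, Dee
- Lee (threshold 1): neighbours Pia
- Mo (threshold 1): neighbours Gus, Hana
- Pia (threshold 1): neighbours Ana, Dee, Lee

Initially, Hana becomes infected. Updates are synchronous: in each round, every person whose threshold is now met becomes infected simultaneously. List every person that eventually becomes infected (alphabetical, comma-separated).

Round 1 — Hana becomes infected (initial).
Round 2 — checking thresholds:
  Mo: 1 of 2 neighbours ≥ 1, becomes infected.
Round 3 — checking thresholds:
  Gus: 1 of 1 neighbours ≥ 1, becomes infected.
Round 4 — no new infections; cascade stops.

Gus, Hana, Mo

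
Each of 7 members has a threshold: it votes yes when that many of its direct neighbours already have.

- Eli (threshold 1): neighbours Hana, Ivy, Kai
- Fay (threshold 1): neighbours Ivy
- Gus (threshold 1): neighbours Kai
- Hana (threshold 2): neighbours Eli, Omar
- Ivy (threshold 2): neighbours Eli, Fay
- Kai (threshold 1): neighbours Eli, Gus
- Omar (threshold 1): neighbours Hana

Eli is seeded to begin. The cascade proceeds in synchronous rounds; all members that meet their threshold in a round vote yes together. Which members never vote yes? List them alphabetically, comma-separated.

Round 1 — Eli votes yes (initial).
Round 2 — checking thresholds:
  Hana: 1 of 2 neighbours < 2, holds.
  Ivy: 1 of 2 neighbours < 2, holds.
  Kai: 1 of 2 neighbours ≥ 1, votes yes.
Round 3 — checking thresholds:
  Gus: 1 of 1 neighbours ≥ 1, votes yes.
  Hana: 1 of 2 neighbours < 2, holds.
  Ivy: 1 of 2 neighbours < 2, holds.
Round 4 — no new yes votes; cascade stops.

Fay, Hana, Ivy, Omar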